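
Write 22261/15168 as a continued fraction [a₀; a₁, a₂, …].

[1; 2, 7, 4, 2, 15, 7]

⌊22261/15168⌋ = 1, remainder 7093
⌊15168/7093⌋ = 2, remainder 982
⌊7093/982⌋ = 7, remainder 219
⌊982/219⌋ = 4, remainder 106
⌊219/106⌋ = 2, remainder 7
⌊106/7⌋ = 15, remainder 1
⌊7/1⌋ = 7, remainder 0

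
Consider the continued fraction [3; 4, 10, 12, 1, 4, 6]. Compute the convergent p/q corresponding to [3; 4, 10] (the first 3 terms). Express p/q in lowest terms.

Collapse the nested fraction from the inside out:
Start with 10.
4 + 1/(10/1) = 4 + 1/10 = 41/10
3 + 1/(41/10) = 3 + 10/41 = 133/41

133/41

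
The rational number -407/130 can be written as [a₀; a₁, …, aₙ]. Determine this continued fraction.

[-4; 1, 6, 1, 1, 1, 5]

⌊-407/130⌋ = -4, remainder 113
⌊130/113⌋ = 1, remainder 17
⌊113/17⌋ = 6, remainder 11
⌊17/11⌋ = 1, remainder 6
⌊11/6⌋ = 1, remainder 5
⌊6/5⌋ = 1, remainder 1
⌊5/1⌋ = 5, remainder 0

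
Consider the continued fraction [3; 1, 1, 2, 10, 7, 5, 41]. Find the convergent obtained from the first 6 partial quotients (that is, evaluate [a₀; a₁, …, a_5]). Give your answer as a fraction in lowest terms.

Start with 7.
10 + 1/(7/1) = 10 + 1/7 = 71/7
2 + 1/(71/7) = 2 + 7/71 = 149/71
1 + 1/(149/71) = 1 + 71/149 = 220/149
1 + 1/(220/149) = 1 + 149/220 = 369/220
3 + 1/(369/220) = 3 + 220/369 = 1327/369

1327/369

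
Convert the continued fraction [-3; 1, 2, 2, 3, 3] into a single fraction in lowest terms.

-181/79

Compute successive convergents:
a_0 = -3: -3/1
a_1 = 1: -2/1
a_2 = 2: -7/3
a_3 = 2: -16/7
a_4 = 3: -55/24
a_5 = 3: -181/79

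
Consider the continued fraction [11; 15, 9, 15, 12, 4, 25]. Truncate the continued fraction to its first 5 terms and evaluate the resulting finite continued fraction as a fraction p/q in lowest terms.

274397/24796

a_0 = 11: 11/1
a_1 = 15: 166/15
a_2 = 9: 1505/136
a_3 = 15: 22741/2055
a_4 = 12: 274397/24796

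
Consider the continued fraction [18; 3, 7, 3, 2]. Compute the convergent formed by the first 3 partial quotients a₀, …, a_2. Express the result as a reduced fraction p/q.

403/22

Start with 7.
3 + 1/(7/1) = 3 + 1/7 = 22/7
18 + 1/(22/7) = 18 + 7/22 = 403/22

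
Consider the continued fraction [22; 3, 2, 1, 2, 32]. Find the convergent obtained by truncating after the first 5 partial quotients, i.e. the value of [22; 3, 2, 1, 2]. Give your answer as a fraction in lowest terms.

Use the convergent recurrence hₖ = aₖ·hₖ₋₁ + hₖ₋₂ (and likewise for the denominators kₖ):
a_0 = 22: 22/1
a_1 = 3: 67/3
a_2 = 2: 156/7
a_3 = 1: 223/10
a_4 = 2: 602/27

602/27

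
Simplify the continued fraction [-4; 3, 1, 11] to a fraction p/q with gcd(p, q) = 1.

-176/47

Use the convergent recurrence hₖ = aₖ·hₖ₋₁ + hₖ₋₂ (and likewise for the denominators kₖ):
a_0 = -4: -4/1
a_1 = 3: -11/3
a_2 = 1: -15/4
a_3 = 11: -176/47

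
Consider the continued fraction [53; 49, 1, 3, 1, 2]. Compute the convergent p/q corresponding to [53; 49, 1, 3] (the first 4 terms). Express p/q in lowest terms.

Use the convergent recurrence hₖ = aₖ·hₖ₋₁ + hₖ₋₂ (and likewise for the denominators kₖ):
a_0 = 53: 53/1
a_1 = 49: 2598/49
a_2 = 1: 2651/50
a_3 = 3: 10551/199

10551/199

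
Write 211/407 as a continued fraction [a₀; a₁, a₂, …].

[0; 1, 1, 13, 15]

Repeatedly divide and take the remainder:
211 = 0·407 + 211, so a_0 = 0
407 = 1·211 + 196, so a_1 = 1
211 = 1·196 + 15, so a_2 = 1
196 = 13·15 + 1, so a_3 = 13
15 = 15·1 + 0, so a_4 = 15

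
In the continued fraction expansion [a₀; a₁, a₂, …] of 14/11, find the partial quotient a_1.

14 ÷ 11 → quotient 1, remainder 3
11 ÷ 3 → quotient 3, remainder 2

3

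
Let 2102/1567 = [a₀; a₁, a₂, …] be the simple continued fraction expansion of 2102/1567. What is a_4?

2102 = 1·1567 + 535, so a_0 = 1
1567 = 2·535 + 497, so a_1 = 2
535 = 1·497 + 38, so a_2 = 1
497 = 13·38 + 3, so a_3 = 13
38 = 12·3 + 2, so a_4 = 12

12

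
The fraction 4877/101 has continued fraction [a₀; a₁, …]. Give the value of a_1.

Run the Euclidean algorithm, recording each quotient:
⌊4877/101⌋ = 48, remainder 29
⌊101/29⌋ = 3, remainder 14

3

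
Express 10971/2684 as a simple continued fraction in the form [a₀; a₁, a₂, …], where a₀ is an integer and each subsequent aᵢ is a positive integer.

[4; 11, 2, 2, 1, 2, 12]

Run the Euclidean algorithm, recording each quotient:
10971 = 4·2684 + 235, so a_0 = 4
2684 = 11·235 + 99, so a_1 = 11
235 = 2·99 + 37, so a_2 = 2
99 = 2·37 + 25, so a_3 = 2
37 = 1·25 + 12, so a_4 = 1
25 = 2·12 + 1, so a_5 = 2
12 = 12·1 + 0, so a_6 = 12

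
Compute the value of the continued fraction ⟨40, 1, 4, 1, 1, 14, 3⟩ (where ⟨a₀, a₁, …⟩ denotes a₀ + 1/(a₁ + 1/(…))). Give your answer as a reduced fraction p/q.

20042/491

a_0 = 40: 40/1
a_1 = 1: 41/1
a_2 = 4: 204/5
a_3 = 1: 245/6
a_4 = 1: 449/11
a_5 = 14: 6531/160
a_6 = 3: 20042/491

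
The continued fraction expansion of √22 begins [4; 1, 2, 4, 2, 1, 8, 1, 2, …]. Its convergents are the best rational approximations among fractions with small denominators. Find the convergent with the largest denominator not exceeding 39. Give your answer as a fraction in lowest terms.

a_0 = 4: 4/1  (≤ bound)
a_1 = 1: 5/1  (≤ bound)
a_2 = 2: 14/3  (≤ bound)
a_3 = 4: 61/13  (≤ bound)
a_4 = 2: 136/29  (≤ bound)
a_5 = 1: 197/42  (> 39, stop)

136/29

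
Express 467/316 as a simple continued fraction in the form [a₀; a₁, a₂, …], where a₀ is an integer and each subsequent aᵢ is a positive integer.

467 ÷ 316 → quotient 1, remainder 151
316 ÷ 151 → quotient 2, remainder 14
151 ÷ 14 → quotient 10, remainder 11
14 ÷ 11 → quotient 1, remainder 3
11 ÷ 3 → quotient 3, remainder 2
3 ÷ 2 → quotient 1, remainder 1
2 ÷ 1 → quotient 2, remainder 0

[1; 2, 10, 1, 3, 1, 2]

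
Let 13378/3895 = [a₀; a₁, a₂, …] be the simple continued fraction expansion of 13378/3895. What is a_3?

Run the Euclidean algorithm, recording each quotient:
13378 = 3·3895 + 1693, so a_0 = 3
3895 = 2·1693 + 509, so a_1 = 2
1693 = 3·509 + 166, so a_2 = 3
509 = 3·166 + 11, so a_3 = 3

3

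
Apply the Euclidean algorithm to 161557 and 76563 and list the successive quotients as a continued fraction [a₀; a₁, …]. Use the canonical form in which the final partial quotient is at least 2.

[2; 9, 12, 3, 14, 1, 6, 2]

Run the Euclidean algorithm, recording each quotient:
161557 = 2·76563 + 8431, so a_0 = 2
76563 = 9·8431 + 684, so a_1 = 9
8431 = 12·684 + 223, so a_2 = 12
684 = 3·223 + 15, so a_3 = 3
223 = 14·15 + 13, so a_4 = 14
15 = 1·13 + 2, so a_5 = 1
13 = 6·2 + 1, so a_6 = 6
2 = 2·1 + 0, so a_7 = 2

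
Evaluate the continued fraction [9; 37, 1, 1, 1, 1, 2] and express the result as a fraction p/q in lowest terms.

a_0 = 9: 9/1
a_1 = 37: 334/37
a_2 = 1: 343/38
a_3 = 1: 677/75
a_4 = 1: 1020/113
a_5 = 1: 1697/188
a_6 = 2: 4414/489

4414/489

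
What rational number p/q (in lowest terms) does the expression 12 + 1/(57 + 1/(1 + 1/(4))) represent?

3473/289

a_0 = 12: 12/1
a_1 = 57: 685/57
a_2 = 1: 697/58
a_3 = 4: 3473/289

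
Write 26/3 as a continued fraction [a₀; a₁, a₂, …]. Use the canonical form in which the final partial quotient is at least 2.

[8; 1, 2]

⌊26/3⌋ = 8, remainder 2
⌊3/2⌋ = 1, remainder 1
⌊2/1⌋ = 2, remainder 0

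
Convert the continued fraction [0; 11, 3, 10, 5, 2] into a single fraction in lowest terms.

Starting at the tail and folding back:
Start with 2.
5 + 1/(2/1) = 5 + 1/2 = 11/2
10 + 1/(11/2) = 10 + 2/11 = 112/11
3 + 1/(112/11) = 3 + 11/112 = 347/112
11 + 1/(347/112) = 11 + 112/347 = 3929/347
0 + 1/(3929/347) = 0 + 347/3929 = 347/3929

347/3929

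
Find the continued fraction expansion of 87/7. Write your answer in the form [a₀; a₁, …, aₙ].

[12; 2, 3]

Run the Euclidean algorithm, recording each quotient:
87 = 12·7 + 3, so a_0 = 12
7 = 2·3 + 1, so a_1 = 2
3 = 3·1 + 0, so a_2 = 3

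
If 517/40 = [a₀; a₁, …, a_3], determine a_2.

12

⌊517/40⌋ = 12, remainder 37
⌊40/37⌋ = 1, remainder 3
⌊37/3⌋ = 12, remainder 1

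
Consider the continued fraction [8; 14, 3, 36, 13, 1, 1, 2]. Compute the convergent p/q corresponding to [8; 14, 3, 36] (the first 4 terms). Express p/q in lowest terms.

12605/1562

Work from the innermost term outward:
Start with 36.
3 + 1/(36/1) = 3 + 1/36 = 109/36
14 + 1/(109/36) = 14 + 36/109 = 1562/109
8 + 1/(1562/109) = 8 + 109/1562 = 12605/1562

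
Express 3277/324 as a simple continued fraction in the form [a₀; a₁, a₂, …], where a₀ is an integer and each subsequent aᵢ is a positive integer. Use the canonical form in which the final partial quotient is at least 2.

⌊3277/324⌋ = 10, remainder 37
⌊324/37⌋ = 8, remainder 28
⌊37/28⌋ = 1, remainder 9
⌊28/9⌋ = 3, remainder 1
⌊9/1⌋ = 9, remainder 0

[10; 8, 1, 3, 9]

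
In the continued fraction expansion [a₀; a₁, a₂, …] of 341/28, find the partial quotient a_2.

⌊341/28⌋ = 12, remainder 5
⌊28/5⌋ = 5, remainder 3
⌊5/3⌋ = 1, remainder 2

1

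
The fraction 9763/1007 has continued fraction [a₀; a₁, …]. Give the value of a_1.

Repeatedly divide and take the remainder:
⌊9763/1007⌋ = 9, remainder 700
⌊1007/700⌋ = 1, remainder 307

1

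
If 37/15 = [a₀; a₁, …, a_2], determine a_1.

⌊37/15⌋ = 2, remainder 7
⌊15/7⌋ = 2, remainder 1

2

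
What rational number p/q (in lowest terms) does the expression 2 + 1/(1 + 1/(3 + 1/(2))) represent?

a_0 = 2: 2/1
a_1 = 1: 3/1
a_2 = 3: 11/4
a_3 = 2: 25/9

25/9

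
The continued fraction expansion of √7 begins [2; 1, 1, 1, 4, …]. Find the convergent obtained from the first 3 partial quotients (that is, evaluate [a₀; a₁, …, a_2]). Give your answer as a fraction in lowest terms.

5/2

Starting at the tail and folding back:
Start with 1.
1 + 1/(1/1) = 1 + 1/1 = 2/1
2 + 1/(2/1) = 2 + 1/2 = 5/2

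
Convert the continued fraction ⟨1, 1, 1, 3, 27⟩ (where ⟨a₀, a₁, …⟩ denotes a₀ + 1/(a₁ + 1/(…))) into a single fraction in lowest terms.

300/191

Start with 27.
3 + 1/(27/1) = 3 + 1/27 = 82/27
1 + 1/(82/27) = 1 + 27/82 = 109/82
1 + 1/(109/82) = 1 + 82/109 = 191/109
1 + 1/(191/109) = 1 + 109/191 = 300/191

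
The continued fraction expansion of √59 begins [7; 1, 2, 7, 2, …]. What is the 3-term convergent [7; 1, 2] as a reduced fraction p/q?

23/3

Collapse the nested fraction from the inside out:
Start with 2.
1 + 1/(2/1) = 1 + 1/2 = 3/2
7 + 1/(3/2) = 7 + 2/3 = 23/3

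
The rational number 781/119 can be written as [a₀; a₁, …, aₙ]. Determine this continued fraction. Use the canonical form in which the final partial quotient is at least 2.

[6; 1, 1, 3, 2, 7]

Apply division with remainder until the remainder is 0:
⌊781/119⌋ = 6, remainder 67
⌊119/67⌋ = 1, remainder 52
⌊67/52⌋ = 1, remainder 15
⌊52/15⌋ = 3, remainder 7
⌊15/7⌋ = 2, remainder 1
⌊7/1⌋ = 7, remainder 0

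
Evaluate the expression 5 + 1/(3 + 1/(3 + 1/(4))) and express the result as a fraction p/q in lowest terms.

228/43

Start with 4.
3 + 1/(4/1) = 3 + 1/4 = 13/4
3 + 1/(13/4) = 3 + 4/13 = 43/13
5 + 1/(43/13) = 5 + 13/43 = 228/43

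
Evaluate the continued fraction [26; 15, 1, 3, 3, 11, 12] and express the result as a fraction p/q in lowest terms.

Start with 12.
11 + 1/(12/1) = 11 + 1/12 = 133/12
3 + 1/(133/12) = 3 + 12/133 = 411/133
3 + 1/(411/133) = 3 + 133/411 = 1366/411
1 + 1/(1366/411) = 1 + 411/1366 = 1777/1366
15 + 1/(1777/1366) = 15 + 1366/1777 = 28021/1777
26 + 1/(28021/1777) = 26 + 1777/28021 = 730323/28021

730323/28021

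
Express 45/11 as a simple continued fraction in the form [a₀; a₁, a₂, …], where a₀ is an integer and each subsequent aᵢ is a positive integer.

45 = 4·11 + 1, so a_0 = 4
11 = 11·1 + 0, so a_1 = 11

[4; 11]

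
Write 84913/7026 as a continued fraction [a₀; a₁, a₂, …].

Repeatedly divide and take the remainder:
84913 = 12·7026 + 601, so a_0 = 12
7026 = 11·601 + 415, so a_1 = 11
601 = 1·415 + 186, so a_2 = 1
415 = 2·186 + 43, so a_3 = 2
186 = 4·43 + 14, so a_4 = 4
43 = 3·14 + 1, so a_5 = 3
14 = 14·1 + 0, so a_6 = 14

[12; 11, 1, 2, 4, 3, 14]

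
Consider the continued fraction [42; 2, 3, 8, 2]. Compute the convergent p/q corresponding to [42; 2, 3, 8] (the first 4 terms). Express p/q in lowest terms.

Build up convergents one term at a time:
a_0 = 42: 42/1
a_1 = 2: 85/2
a_2 = 3: 297/7
a_3 = 8: 2461/58

2461/58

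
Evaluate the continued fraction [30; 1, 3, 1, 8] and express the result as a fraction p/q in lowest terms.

Start with 8.
1 + 1/(8/1) = 1 + 1/8 = 9/8
3 + 1/(9/8) = 3 + 8/9 = 35/9
1 + 1/(35/9) = 1 + 9/35 = 44/35
30 + 1/(44/35) = 30 + 35/44 = 1355/44

1355/44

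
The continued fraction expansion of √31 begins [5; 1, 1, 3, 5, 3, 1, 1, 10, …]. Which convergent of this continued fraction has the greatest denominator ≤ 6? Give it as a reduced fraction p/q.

11/2

List convergents until the denominator exceeds the bound:
a_0 = 5: 5/1  (≤ bound)
a_1 = 1: 6/1  (≤ bound)
a_2 = 1: 11/2  (≤ bound)
a_3 = 3: 39/7  (> 6, stop)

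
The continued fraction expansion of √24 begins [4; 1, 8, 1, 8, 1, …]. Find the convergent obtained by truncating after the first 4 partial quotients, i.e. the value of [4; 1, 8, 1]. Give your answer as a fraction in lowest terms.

Compute successive convergents:
a_0 = 4: 4/1
a_1 = 1: 5/1
a_2 = 8: 44/9
a_3 = 1: 49/10

49/10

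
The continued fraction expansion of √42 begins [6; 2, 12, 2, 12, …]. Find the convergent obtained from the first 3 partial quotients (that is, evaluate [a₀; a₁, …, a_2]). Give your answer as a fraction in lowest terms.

a_0 = 6: 6/1
a_1 = 2: 13/2
a_2 = 12: 162/25

162/25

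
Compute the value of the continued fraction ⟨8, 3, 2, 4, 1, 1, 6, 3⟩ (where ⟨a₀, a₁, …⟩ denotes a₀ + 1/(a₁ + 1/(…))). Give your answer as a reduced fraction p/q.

Use the convergent recurrence hₖ = aₖ·hₖ₋₁ + hₖ₋₂ (and likewise for the denominators kₖ):
a_0 = 8: 8/1
a_1 = 3: 25/3
a_2 = 2: 58/7
a_3 = 4: 257/31
a_4 = 1: 315/38
a_5 = 1: 572/69
a_6 = 6: 3747/452
a_7 = 3: 11813/1425

11813/1425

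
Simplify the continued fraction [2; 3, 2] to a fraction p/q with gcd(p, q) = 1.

Build up convergents one term at a time:
a_0 = 2: 2/1
a_1 = 3: 7/3
a_2 = 2: 16/7

16/7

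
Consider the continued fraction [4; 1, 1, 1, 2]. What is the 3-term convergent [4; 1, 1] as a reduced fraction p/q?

Start with 1.
1 + 1/(1/1) = 1 + 1/1 = 2/1
4 + 1/(2/1) = 4 + 1/2 = 9/2

9/2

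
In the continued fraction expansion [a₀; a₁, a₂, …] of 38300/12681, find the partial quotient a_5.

Repeatedly divide and take the remainder:
⌊38300/12681⌋ = 3, remainder 257
⌊12681/257⌋ = 49, remainder 88
⌊257/88⌋ = 2, remainder 81
⌊88/81⌋ = 1, remainder 7
⌊81/7⌋ = 11, remainder 4
⌊7/4⌋ = 1, remainder 3

1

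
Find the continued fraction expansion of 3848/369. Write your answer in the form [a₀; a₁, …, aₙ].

[10; 2, 2, 1, 52]

3848 = 10·369 + 158, so a_0 = 10
369 = 2·158 + 53, so a_1 = 2
158 = 2·53 + 52, so a_2 = 2
53 = 1·52 + 1, so a_3 = 1
52 = 52·1 + 0, so a_4 = 52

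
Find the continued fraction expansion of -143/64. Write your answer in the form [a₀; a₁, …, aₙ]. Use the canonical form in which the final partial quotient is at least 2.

[-3; 1, 3, 3, 1, 3]

-143 ÷ 64 → quotient -3, remainder 49
64 ÷ 49 → quotient 1, remainder 15
49 ÷ 15 → quotient 3, remainder 4
15 ÷ 4 → quotient 3, remainder 3
4 ÷ 3 → quotient 1, remainder 1
3 ÷ 1 → quotient 3, remainder 0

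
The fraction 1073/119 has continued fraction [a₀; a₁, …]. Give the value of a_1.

⌊1073/119⌋ = 9, remainder 2
⌊119/2⌋ = 59, remainder 1

59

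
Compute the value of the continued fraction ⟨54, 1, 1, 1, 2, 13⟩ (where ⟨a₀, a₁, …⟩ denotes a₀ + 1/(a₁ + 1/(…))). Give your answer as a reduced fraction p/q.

5845/107

a_0 = 54: 54/1
a_1 = 1: 55/1
a_2 = 1: 109/2
a_3 = 1: 164/3
a_4 = 2: 437/8
a_5 = 13: 5845/107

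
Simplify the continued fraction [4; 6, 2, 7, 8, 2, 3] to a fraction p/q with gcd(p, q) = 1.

Start with 3.
2 + 1/(3/1) = 2 + 1/3 = 7/3
8 + 1/(7/3) = 8 + 3/7 = 59/7
7 + 1/(59/7) = 7 + 7/59 = 420/59
2 + 1/(420/59) = 2 + 59/420 = 899/420
6 + 1/(899/420) = 6 + 420/899 = 5814/899
4 + 1/(5814/899) = 4 + 899/5814 = 24155/5814

24155/5814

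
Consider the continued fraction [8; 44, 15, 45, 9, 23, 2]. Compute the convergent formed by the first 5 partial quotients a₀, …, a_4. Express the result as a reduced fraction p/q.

2156195/268762

a_0 = 8: 8/1
a_1 = 44: 353/44
a_2 = 15: 5303/661
a_3 = 45: 238988/29789
a_4 = 9: 2156195/268762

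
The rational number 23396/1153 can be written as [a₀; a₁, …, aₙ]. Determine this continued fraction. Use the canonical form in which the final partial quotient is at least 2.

23396 = 20·1153 + 336, so a_0 = 20
1153 = 3·336 + 145, so a_1 = 3
336 = 2·145 + 46, so a_2 = 2
145 = 3·46 + 7, so a_3 = 3
46 = 6·7 + 4, so a_4 = 6
7 = 1·4 + 3, so a_5 = 1
4 = 1·3 + 1, so a_6 = 1
3 = 3·1 + 0, so a_7 = 3

[20; 3, 2, 3, 6, 1, 1, 3]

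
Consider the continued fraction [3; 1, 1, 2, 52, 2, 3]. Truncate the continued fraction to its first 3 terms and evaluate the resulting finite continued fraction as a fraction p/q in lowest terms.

7/2

Work from the innermost term outward:
Start with 1.
1 + 1/(1/1) = 1 + 1/1 = 2/1
3 + 1/(2/1) = 3 + 1/2 = 7/2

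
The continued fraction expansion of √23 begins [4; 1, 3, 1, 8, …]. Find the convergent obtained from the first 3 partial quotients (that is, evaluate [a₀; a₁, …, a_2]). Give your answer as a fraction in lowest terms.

a_0 = 4: 4/1
a_1 = 1: 5/1
a_2 = 3: 19/4

19/4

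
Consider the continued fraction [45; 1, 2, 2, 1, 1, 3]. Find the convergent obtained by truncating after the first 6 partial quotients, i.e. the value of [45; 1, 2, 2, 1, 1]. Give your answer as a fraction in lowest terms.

777/17

Start with 1.
1 + 1/(1/1) = 1 + 1/1 = 2/1
2 + 1/(2/1) = 2 + 1/2 = 5/2
2 + 1/(5/2) = 2 + 2/5 = 12/5
1 + 1/(12/5) = 1 + 5/12 = 17/12
45 + 1/(17/12) = 45 + 12/17 = 777/17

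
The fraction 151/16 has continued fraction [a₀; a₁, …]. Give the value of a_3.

151 = 9·16 + 7, so a_0 = 9
16 = 2·7 + 2, so a_1 = 2
7 = 3·2 + 1, so a_2 = 3
2 = 2·1 + 0, so a_3 = 2

2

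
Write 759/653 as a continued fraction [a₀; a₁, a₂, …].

[1; 6, 6, 4, 4]

⌊759/653⌋ = 1, remainder 106
⌊653/106⌋ = 6, remainder 17
⌊106/17⌋ = 6, remainder 4
⌊17/4⌋ = 4, remainder 1
⌊4/1⌋ = 4, remainder 0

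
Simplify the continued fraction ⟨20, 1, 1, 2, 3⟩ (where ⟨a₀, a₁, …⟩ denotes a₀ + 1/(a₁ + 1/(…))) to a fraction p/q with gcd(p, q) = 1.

Collapse the nested fraction from the inside out:
Start with 3.
2 + 1/(3/1) = 2 + 1/3 = 7/3
1 + 1/(7/3) = 1 + 3/7 = 10/7
1 + 1/(10/7) = 1 + 7/10 = 17/10
20 + 1/(17/10) = 20 + 10/17 = 350/17

350/17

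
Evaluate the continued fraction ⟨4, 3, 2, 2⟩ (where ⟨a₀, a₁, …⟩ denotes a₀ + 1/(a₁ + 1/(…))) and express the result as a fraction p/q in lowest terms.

73/17

Use the convergent recurrence hₖ = aₖ·hₖ₋₁ + hₖ₋₂ (and likewise for the denominators kₖ):
a_0 = 4: 4/1
a_1 = 3: 13/3
a_2 = 2: 30/7
a_3 = 2: 73/17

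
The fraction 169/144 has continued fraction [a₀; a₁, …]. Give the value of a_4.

6

⌊169/144⌋ = 1, remainder 25
⌊144/25⌋ = 5, remainder 19
⌊25/19⌋ = 1, remainder 6
⌊19/6⌋ = 3, remainder 1
⌊6/1⌋ = 6, remainder 0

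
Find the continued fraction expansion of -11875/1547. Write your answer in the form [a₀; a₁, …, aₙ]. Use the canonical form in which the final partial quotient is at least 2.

-11875 ÷ 1547 → quotient -8, remainder 501
1547 ÷ 501 → quotient 3, remainder 44
501 ÷ 44 → quotient 11, remainder 17
44 ÷ 17 → quotient 2, remainder 10
17 ÷ 10 → quotient 1, remainder 7
10 ÷ 7 → quotient 1, remainder 3
7 ÷ 3 → quotient 2, remainder 1
3 ÷ 1 → quotient 3, remainder 0

[-8; 3, 11, 2, 1, 1, 2, 3]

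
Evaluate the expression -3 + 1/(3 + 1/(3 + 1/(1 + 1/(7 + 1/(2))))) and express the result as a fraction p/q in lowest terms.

-579/215

Build up convergents one term at a time:
a_0 = -3: -3/1
a_1 = 3: -8/3
a_2 = 3: -27/10
a_3 = 1: -35/13
a_4 = 7: -272/101
a_5 = 2: -579/215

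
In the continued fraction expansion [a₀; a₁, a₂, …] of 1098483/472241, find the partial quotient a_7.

⌊1098483/472241⌋ = 2, remainder 154001
⌊472241/154001⌋ = 3, remainder 10238
⌊154001/10238⌋ = 15, remainder 431
⌊10238/431⌋ = 23, remainder 325
⌊431/325⌋ = 1, remainder 106
⌊325/106⌋ = 3, remainder 7
⌊106/7⌋ = 15, remainder 1
⌊7/1⌋ = 7, remainder 0

7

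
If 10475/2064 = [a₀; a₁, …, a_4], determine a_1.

13

10475 ÷ 2064 → quotient 5, remainder 155
2064 ÷ 155 → quotient 13, remainder 49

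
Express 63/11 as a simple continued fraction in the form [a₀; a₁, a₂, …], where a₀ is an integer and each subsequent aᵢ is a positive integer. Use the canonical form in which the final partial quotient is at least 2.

Apply division with remainder until the remainder is 0:
63 ÷ 11 → quotient 5, remainder 8
11 ÷ 8 → quotient 1, remainder 3
8 ÷ 3 → quotient 2, remainder 2
3 ÷ 2 → quotient 1, remainder 1
2 ÷ 1 → quotient 2, remainder 0

[5; 1, 2, 1, 2]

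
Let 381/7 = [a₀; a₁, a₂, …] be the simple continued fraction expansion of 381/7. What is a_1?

Apply division with remainder until the remainder is 0:
381 ÷ 7 → quotient 54, remainder 3
7 ÷ 3 → quotient 2, remainder 1

2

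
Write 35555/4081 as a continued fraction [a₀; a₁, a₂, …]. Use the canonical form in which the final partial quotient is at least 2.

[8; 1, 2, 2, 9, 1, 55]

⌊35555/4081⌋ = 8, remainder 2907
⌊4081/2907⌋ = 1, remainder 1174
⌊2907/1174⌋ = 2, remainder 559
⌊1174/559⌋ = 2, remainder 56
⌊559/56⌋ = 9, remainder 55
⌊56/55⌋ = 1, remainder 1
⌊55/1⌋ = 55, remainder 0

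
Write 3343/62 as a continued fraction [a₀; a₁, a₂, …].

3343 = 53·62 + 57, so a_0 = 53
62 = 1·57 + 5, so a_1 = 1
57 = 11·5 + 2, so a_2 = 11
5 = 2·2 + 1, so a_3 = 2
2 = 2·1 + 0, so a_4 = 2

[53; 1, 11, 2, 2]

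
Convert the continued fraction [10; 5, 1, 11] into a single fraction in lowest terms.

Start with 11.
1 + 1/(11/1) = 1 + 1/11 = 12/11
5 + 1/(12/11) = 5 + 11/12 = 71/12
10 + 1/(71/12) = 10 + 12/71 = 722/71

722/71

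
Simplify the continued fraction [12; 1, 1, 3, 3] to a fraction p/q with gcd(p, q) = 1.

289/23

Start with 3.
3 + 1/(3/1) = 3 + 1/3 = 10/3
1 + 1/(10/3) = 1 + 3/10 = 13/10
1 + 1/(13/10) = 1 + 10/13 = 23/13
12 + 1/(23/13) = 12 + 13/23 = 289/23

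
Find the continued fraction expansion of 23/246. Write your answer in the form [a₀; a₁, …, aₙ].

[0; 10, 1, 2, 3, 2]

23 ÷ 246 → quotient 0, remainder 23
246 ÷ 23 → quotient 10, remainder 16
23 ÷ 16 → quotient 1, remainder 7
16 ÷ 7 → quotient 2, remainder 2
7 ÷ 2 → quotient 3, remainder 1
2 ÷ 1 → quotient 2, remainder 0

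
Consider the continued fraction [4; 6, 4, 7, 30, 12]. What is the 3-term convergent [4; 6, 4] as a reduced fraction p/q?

Build up convergents one term at a time:
a_0 = 4: 4/1
a_1 = 6: 25/6
a_2 = 4: 104/25

104/25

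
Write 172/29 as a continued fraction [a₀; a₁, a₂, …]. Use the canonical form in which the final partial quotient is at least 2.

Apply division with remainder until the remainder is 0:
172 ÷ 29 → quotient 5, remainder 27
29 ÷ 27 → quotient 1, remainder 2
27 ÷ 2 → quotient 13, remainder 1
2 ÷ 1 → quotient 2, remainder 0

[5; 1, 13, 2]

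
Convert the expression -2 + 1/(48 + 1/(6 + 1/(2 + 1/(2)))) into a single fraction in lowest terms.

-3050/1541

Build up convergents one term at a time:
a_0 = -2: -2/1
a_1 = 48: -95/48
a_2 = 6: -572/289
a_3 = 2: -1239/626
a_4 = 2: -3050/1541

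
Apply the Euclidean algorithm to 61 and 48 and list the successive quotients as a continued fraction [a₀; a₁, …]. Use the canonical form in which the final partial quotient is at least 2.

61 ÷ 48 → quotient 1, remainder 13
48 ÷ 13 → quotient 3, remainder 9
13 ÷ 9 → quotient 1, remainder 4
9 ÷ 4 → quotient 2, remainder 1
4 ÷ 1 → quotient 4, remainder 0

[1; 3, 1, 2, 4]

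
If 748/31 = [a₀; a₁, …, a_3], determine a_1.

7

⌊748/31⌋ = 24, remainder 4
⌊31/4⌋ = 7, remainder 3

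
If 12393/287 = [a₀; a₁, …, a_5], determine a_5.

Repeatedly divide and take the remainder:
12393 ÷ 287 → quotient 43, remainder 52
287 ÷ 52 → quotient 5, remainder 27
52 ÷ 27 → quotient 1, remainder 25
27 ÷ 25 → quotient 1, remainder 2
25 ÷ 2 → quotient 12, remainder 1
2 ÷ 1 → quotient 2, remainder 0

2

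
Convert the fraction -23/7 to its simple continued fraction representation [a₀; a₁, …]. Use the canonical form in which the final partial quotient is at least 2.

-23 ÷ 7 → quotient -4, remainder 5
7 ÷ 5 → quotient 1, remainder 2
5 ÷ 2 → quotient 2, remainder 1
2 ÷ 1 → quotient 2, remainder 0

[-4; 1, 2, 2]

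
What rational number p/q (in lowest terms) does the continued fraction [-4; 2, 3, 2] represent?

-57/16

Work from the innermost term outward:
Start with 2.
3 + 1/(2/1) = 3 + 1/2 = 7/2
2 + 1/(7/2) = 2 + 2/7 = 16/7
-4 + 1/(16/7) = -4 + 7/16 = -57/16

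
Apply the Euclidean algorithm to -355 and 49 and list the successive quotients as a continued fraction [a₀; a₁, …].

[-8; 1, 3, 12]

-355 ÷ 49 → quotient -8, remainder 37
49 ÷ 37 → quotient 1, remainder 12
37 ÷ 12 → quotient 3, remainder 1
12 ÷ 1 → quotient 12, remainder 0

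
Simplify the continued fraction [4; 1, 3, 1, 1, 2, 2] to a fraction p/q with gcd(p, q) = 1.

263/55

Compute successive convergents:
a_0 = 4: 4/1
a_1 = 1: 5/1
a_2 = 3: 19/4
a_3 = 1: 24/5
a_4 = 1: 43/9
a_5 = 2: 110/23
a_6 = 2: 263/55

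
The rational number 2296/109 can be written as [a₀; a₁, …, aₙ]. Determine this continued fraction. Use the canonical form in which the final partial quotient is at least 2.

[21; 15, 1, 1, 3]

⌊2296/109⌋ = 21, remainder 7
⌊109/7⌋ = 15, remainder 4
⌊7/4⌋ = 1, remainder 3
⌊4/3⌋ = 1, remainder 1
⌊3/1⌋ = 3, remainder 0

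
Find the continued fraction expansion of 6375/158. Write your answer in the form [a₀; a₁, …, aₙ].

Apply division with remainder until the remainder is 0:
6375 = 40·158 + 55, so a_0 = 40
158 = 2·55 + 48, so a_1 = 2
55 = 1·48 + 7, so a_2 = 1
48 = 6·7 + 6, so a_3 = 6
7 = 1·6 + 1, so a_4 = 1
6 = 6·1 + 0, so a_5 = 6

[40; 2, 1, 6, 1, 6]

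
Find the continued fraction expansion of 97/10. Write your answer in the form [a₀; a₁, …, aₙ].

Run the Euclidean algorithm, recording each quotient:
97 ÷ 10 → quotient 9, remainder 7
10 ÷ 7 → quotient 1, remainder 3
7 ÷ 3 → quotient 2, remainder 1
3 ÷ 1 → quotient 3, remainder 0

[9; 1, 2, 3]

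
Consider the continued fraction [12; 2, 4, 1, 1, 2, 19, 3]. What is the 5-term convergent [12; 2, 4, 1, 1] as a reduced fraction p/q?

Start with 1.
1 + 1/(1/1) = 1 + 1/1 = 2/1
4 + 1/(2/1) = 4 + 1/2 = 9/2
2 + 1/(9/2) = 2 + 2/9 = 20/9
12 + 1/(20/9) = 12 + 9/20 = 249/20

249/20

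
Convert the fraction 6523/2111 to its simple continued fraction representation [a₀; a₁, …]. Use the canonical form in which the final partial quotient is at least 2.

Apply division with remainder until the remainder is 0:
⌊6523/2111⌋ = 3, remainder 190
⌊2111/190⌋ = 11, remainder 21
⌊190/21⌋ = 9, remainder 1
⌊21/1⌋ = 21, remainder 0

[3; 11, 9, 21]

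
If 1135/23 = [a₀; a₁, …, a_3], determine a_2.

1

1135 ÷ 23 → quotient 49, remainder 8
23 ÷ 8 → quotient 2, remainder 7
8 ÷ 7 → quotient 1, remainder 1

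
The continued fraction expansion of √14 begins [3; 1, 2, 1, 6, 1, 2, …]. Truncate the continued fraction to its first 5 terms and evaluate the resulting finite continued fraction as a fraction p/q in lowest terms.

a_0 = 3: 3/1
a_1 = 1: 4/1
a_2 = 2: 11/3
a_3 = 1: 15/4
a_4 = 6: 101/27

101/27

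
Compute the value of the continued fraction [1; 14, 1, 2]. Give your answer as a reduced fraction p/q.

Compute successive convergents:
a_0 = 1: 1/1
a_1 = 14: 15/14
a_2 = 1: 16/15
a_3 = 2: 47/44

47/44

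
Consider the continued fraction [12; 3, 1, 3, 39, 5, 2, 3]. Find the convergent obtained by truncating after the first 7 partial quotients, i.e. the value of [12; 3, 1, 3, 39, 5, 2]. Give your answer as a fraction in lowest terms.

79843/6509

Start with 2.
5 + 1/(2/1) = 5 + 1/2 = 11/2
39 + 1/(11/2) = 39 + 2/11 = 431/11
3 + 1/(431/11) = 3 + 11/431 = 1304/431
1 + 1/(1304/431) = 1 + 431/1304 = 1735/1304
3 + 1/(1735/1304) = 3 + 1304/1735 = 6509/1735
12 + 1/(6509/1735) = 12 + 1735/6509 = 79843/6509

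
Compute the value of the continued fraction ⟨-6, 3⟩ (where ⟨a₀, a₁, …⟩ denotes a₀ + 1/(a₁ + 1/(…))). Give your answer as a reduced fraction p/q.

-17/3

Compute successive convergents:
a_0 = -6: -6/1
a_1 = 3: -17/3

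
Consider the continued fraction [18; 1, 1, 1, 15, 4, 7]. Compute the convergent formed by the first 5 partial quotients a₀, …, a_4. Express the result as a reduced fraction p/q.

Start with 15.
1 + 1/(15/1) = 1 + 1/15 = 16/15
1 + 1/(16/15) = 1 + 15/16 = 31/16
1 + 1/(31/16) = 1 + 16/31 = 47/31
18 + 1/(47/31) = 18 + 31/47 = 877/47

877/47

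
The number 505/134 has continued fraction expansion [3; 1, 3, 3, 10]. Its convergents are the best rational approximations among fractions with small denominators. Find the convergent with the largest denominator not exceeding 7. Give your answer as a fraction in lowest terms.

15/4

a_0 = 3: 3/1  (≤ bound)
a_1 = 1: 4/1  (≤ bound)
a_2 = 3: 15/4  (≤ bound)
a_3 = 3: 49/13  (> 7, stop)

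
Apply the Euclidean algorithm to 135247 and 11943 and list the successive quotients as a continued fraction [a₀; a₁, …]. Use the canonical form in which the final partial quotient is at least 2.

[11; 3, 12, 14, 1, 1, 2, 4]

Run the Euclidean algorithm, recording each quotient:
135247 = 11·11943 + 3874, so a_0 = 11
11943 = 3·3874 + 321, so a_1 = 3
3874 = 12·321 + 22, so a_2 = 12
321 = 14·22 + 13, so a_3 = 14
22 = 1·13 + 9, so a_4 = 1
13 = 1·9 + 4, so a_5 = 1
9 = 2·4 + 1, so a_6 = 2
4 = 4·1 + 0, so a_7 = 4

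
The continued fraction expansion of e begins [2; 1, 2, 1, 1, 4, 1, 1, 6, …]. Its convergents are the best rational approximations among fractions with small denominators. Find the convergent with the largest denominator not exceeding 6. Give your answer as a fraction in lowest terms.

a_0 = 2: 2/1  (≤ bound)
a_1 = 1: 3/1  (≤ bound)
a_2 = 2: 8/3  (≤ bound)
a_3 = 1: 11/4  (≤ bound)
a_4 = 1: 19/7  (> 6, stop)

11/4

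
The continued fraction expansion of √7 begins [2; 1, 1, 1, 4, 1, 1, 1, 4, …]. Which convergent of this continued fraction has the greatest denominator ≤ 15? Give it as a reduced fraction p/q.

a_0 = 2: 2/1  (≤ bound)
a_1 = 1: 3/1  (≤ bound)
a_2 = 1: 5/2  (≤ bound)
a_3 = 1: 8/3  (≤ bound)
a_4 = 4: 37/14  (≤ bound)
a_5 = 1: 45/17  (> 15, stop)

37/14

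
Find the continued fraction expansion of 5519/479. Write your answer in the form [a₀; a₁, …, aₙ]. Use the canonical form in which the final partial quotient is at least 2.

Repeatedly divide and take the remainder:
⌊5519/479⌋ = 11, remainder 250
⌊479/250⌋ = 1, remainder 229
⌊250/229⌋ = 1, remainder 21
⌊229/21⌋ = 10, remainder 19
⌊21/19⌋ = 1, remainder 2
⌊19/2⌋ = 9, remainder 1
⌊2/1⌋ = 2, remainder 0

[11; 1, 1, 10, 1, 9, 2]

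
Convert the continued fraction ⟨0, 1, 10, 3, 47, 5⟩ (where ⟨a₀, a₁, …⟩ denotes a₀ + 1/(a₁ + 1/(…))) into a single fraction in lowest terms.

a_0 = 0: 0/1
a_1 = 1: 1/1
a_2 = 10: 10/11
a_3 = 3: 31/34
a_4 = 47: 1467/1609
a_5 = 5: 7366/8079

7366/8079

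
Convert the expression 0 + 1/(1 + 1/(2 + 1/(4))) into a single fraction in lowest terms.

9/13

Compute successive convergents:
a_0 = 0: 0/1
a_1 = 1: 1/1
a_2 = 2: 2/3
a_3 = 4: 9/13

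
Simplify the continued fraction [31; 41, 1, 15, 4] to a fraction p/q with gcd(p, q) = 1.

84571/2726

Start with 4.
15 + 1/(4/1) = 15 + 1/4 = 61/4
1 + 1/(61/4) = 1 + 4/61 = 65/61
41 + 1/(65/61) = 41 + 61/65 = 2726/65
31 + 1/(2726/65) = 31 + 65/2726 = 84571/2726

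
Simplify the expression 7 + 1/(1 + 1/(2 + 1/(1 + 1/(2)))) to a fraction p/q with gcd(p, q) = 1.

85/11

Starting at the tail and folding back:
Start with 2.
1 + 1/(2/1) = 1 + 1/2 = 3/2
2 + 1/(3/2) = 2 + 2/3 = 8/3
1 + 1/(8/3) = 1 + 3/8 = 11/8
7 + 1/(11/8) = 7 + 8/11 = 85/11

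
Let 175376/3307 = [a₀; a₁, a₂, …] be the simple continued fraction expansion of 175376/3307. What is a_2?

175376 = 53·3307 + 105, so a_0 = 53
3307 = 31·105 + 52, so a_1 = 31
105 = 2·52 + 1, so a_2 = 2

2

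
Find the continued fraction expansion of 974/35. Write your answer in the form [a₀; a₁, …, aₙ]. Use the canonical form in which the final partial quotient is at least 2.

[27; 1, 4, 1, 5]

974 ÷ 35 → quotient 27, remainder 29
35 ÷ 29 → quotient 1, remainder 6
29 ÷ 6 → quotient 4, remainder 5
6 ÷ 5 → quotient 1, remainder 1
5 ÷ 1 → quotient 5, remainder 0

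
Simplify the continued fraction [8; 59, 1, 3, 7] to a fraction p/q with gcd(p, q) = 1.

13893/1733

Compute successive convergents:
a_0 = 8: 8/1
a_1 = 59: 473/59
a_2 = 1: 481/60
a_3 = 3: 1916/239
a_4 = 7: 13893/1733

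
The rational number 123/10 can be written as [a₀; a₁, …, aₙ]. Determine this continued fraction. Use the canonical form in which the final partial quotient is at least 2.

123 ÷ 10 → quotient 12, remainder 3
10 ÷ 3 → quotient 3, remainder 1
3 ÷ 1 → quotient 3, remainder 0

[12; 3, 3]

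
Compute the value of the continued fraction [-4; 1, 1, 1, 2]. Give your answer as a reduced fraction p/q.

a_0 = -4: -4/1
a_1 = 1: -3/1
a_2 = 1: -7/2
a_3 = 1: -10/3
a_4 = 2: -27/8

-27/8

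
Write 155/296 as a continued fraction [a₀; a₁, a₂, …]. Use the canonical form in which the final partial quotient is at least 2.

155 = 0·296 + 155, so a_0 = 0
296 = 1·155 + 141, so a_1 = 1
155 = 1·141 + 14, so a_2 = 1
141 = 10·14 + 1, so a_3 = 10
14 = 14·1 + 0, so a_4 = 14

[0; 1, 1, 10, 14]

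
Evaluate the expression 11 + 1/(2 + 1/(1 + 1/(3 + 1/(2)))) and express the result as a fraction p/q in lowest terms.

284/25

Collapse the nested fraction from the inside out:
Start with 2.
3 + 1/(2/1) = 3 + 1/2 = 7/2
1 + 1/(7/2) = 1 + 2/7 = 9/7
2 + 1/(9/7) = 2 + 7/9 = 25/9
11 + 1/(25/9) = 11 + 9/25 = 284/25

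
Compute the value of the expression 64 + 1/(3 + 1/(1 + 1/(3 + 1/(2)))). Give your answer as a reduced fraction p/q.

2185/34

Build up convergents one term at a time:
a_0 = 64: 64/1
a_1 = 3: 193/3
a_2 = 1: 257/4
a_3 = 3: 964/15
a_4 = 2: 2185/34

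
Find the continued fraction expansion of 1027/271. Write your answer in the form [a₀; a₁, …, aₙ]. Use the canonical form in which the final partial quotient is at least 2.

[3; 1, 3, 1, 3, 14]

Apply division with remainder until the remainder is 0:
1027 = 3·271 + 214, so a_0 = 3
271 = 1·214 + 57, so a_1 = 1
214 = 3·57 + 43, so a_2 = 3
57 = 1·43 + 14, so a_3 = 1
43 = 3·14 + 1, so a_4 = 3
14 = 14·1 + 0, so a_5 = 14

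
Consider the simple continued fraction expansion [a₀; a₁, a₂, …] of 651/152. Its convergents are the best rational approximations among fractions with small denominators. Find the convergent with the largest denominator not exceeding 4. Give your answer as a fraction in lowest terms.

17/4

a_0 = 4: 4/1  (≤ bound)
a_1 = 3: 13/3  (≤ bound)
a_2 = 1: 17/4  (≤ bound)
a_3 = 1: 30/7  (> 4, stop)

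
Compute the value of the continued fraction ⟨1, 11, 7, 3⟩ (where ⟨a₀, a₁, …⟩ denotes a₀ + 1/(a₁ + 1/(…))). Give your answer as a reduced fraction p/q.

267/245

a_0 = 1: 1/1
a_1 = 11: 12/11
a_2 = 7: 85/78
a_3 = 3: 267/245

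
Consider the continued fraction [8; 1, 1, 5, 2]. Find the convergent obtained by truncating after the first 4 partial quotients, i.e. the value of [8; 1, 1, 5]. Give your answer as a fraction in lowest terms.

94/11

Start with 5.
1 + 1/(5/1) = 1 + 1/5 = 6/5
1 + 1/(6/5) = 1 + 5/6 = 11/6
8 + 1/(11/6) = 8 + 6/11 = 94/11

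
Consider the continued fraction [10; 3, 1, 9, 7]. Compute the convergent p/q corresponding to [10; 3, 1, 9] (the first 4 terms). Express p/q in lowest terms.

400/39

Starting at the tail and folding back:
Start with 9.
1 + 1/(9/1) = 1 + 1/9 = 10/9
3 + 1/(10/9) = 3 + 9/10 = 39/10
10 + 1/(39/10) = 10 + 10/39 = 400/39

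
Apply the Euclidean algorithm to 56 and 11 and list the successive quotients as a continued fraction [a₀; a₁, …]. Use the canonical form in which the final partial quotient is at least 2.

[5; 11]

⌊56/11⌋ = 5, remainder 1
⌊11/1⌋ = 11, remainder 0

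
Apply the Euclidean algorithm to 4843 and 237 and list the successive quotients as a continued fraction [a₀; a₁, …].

[20; 2, 3, 3, 10]

4843 = 20·237 + 103, so a_0 = 20
237 = 2·103 + 31, so a_1 = 2
103 = 3·31 + 10, so a_2 = 3
31 = 3·10 + 1, so a_3 = 3
10 = 10·1 + 0, so a_4 = 10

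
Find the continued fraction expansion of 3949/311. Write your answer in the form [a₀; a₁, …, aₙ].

⌊3949/311⌋ = 12, remainder 217
⌊311/217⌋ = 1, remainder 94
⌊217/94⌋ = 2, remainder 29
⌊94/29⌋ = 3, remainder 7
⌊29/7⌋ = 4, remainder 1
⌊7/1⌋ = 7, remainder 0

[12; 1, 2, 3, 4, 7]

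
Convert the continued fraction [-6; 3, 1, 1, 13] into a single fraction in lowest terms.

a_0 = -6: -6/1
a_1 = 3: -17/3
a_2 = 1: -23/4
a_3 = 1: -40/7
a_4 = 13: -543/95

-543/95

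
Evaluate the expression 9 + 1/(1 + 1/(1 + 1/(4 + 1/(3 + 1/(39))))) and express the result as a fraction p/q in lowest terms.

10889/1140

a_0 = 9: 9/1
a_1 = 1: 10/1
a_2 = 1: 19/2
a_3 = 4: 86/9
a_4 = 3: 277/29
a_5 = 39: 10889/1140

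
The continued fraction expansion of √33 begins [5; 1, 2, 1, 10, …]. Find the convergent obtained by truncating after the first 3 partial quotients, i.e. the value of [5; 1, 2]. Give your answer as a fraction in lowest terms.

17/3

a_0 = 5: 5/1
a_1 = 1: 6/1
a_2 = 2: 17/3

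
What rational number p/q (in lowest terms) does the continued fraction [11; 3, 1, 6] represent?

304/27

a_0 = 11: 11/1
a_1 = 3: 34/3
a_2 = 1: 45/4
a_3 = 6: 304/27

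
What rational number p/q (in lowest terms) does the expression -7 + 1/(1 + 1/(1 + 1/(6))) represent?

-84/13

Use the convergent recurrence hₖ = aₖ·hₖ₋₁ + hₖ₋₂ (and likewise for the denominators kₖ):
a_0 = -7: -7/1
a_1 = 1: -6/1
a_2 = 1: -13/2
a_3 = 6: -84/13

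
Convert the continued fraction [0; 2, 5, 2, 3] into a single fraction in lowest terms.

Start with 3.
2 + 1/(3/1) = 2 + 1/3 = 7/3
5 + 1/(7/3) = 5 + 3/7 = 38/7
2 + 1/(38/7) = 2 + 7/38 = 83/38
0 + 1/(83/38) = 0 + 38/83 = 38/83

38/83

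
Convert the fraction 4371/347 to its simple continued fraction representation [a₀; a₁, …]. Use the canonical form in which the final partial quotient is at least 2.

[12; 1, 1, 2, 11, 6]

4371 ÷ 347 → quotient 12, remainder 207
347 ÷ 207 → quotient 1, remainder 140
207 ÷ 140 → quotient 1, remainder 67
140 ÷ 67 → quotient 2, remainder 6
67 ÷ 6 → quotient 11, remainder 1
6 ÷ 1 → quotient 6, remainder 0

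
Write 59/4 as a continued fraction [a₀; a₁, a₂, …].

59 ÷ 4 → quotient 14, remainder 3
4 ÷ 3 → quotient 1, remainder 1
3 ÷ 1 → quotient 3, remainder 0

[14; 1, 3]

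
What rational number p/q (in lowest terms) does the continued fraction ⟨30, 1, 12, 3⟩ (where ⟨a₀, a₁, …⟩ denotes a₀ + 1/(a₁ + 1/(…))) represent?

Use the convergent recurrence hₖ = aₖ·hₖ₋₁ + hₖ₋₂ (and likewise for the denominators kₖ):
a_0 = 30: 30/1
a_1 = 1: 31/1
a_2 = 12: 402/13
a_3 = 3: 1237/40

1237/40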